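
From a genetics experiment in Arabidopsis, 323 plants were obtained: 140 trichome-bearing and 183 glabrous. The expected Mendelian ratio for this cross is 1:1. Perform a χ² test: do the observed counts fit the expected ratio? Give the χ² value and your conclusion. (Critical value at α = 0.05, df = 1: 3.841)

5.724; not consistent

Total ratio parts = 2. Expected numbers out of 323:
  trichome-bearing: 323 × 1/2 = 161.5
  glabrous: 323 × 1/2 = 161.5
χ² = Σ (O − E)² / E
  trichome-bearing: (140 − 161.5)² / 161.5 = 2.8622
  glabrous: (183 − 161.5)² / 161.5 = 2.8622
χ² = 2.8622 + 2.8622 = 5.7244 ≈ 5.724
Degrees of freedom = 2 − 1 = 1; critical value at α = 0.05 is 3.841.
Since 5.724 > 3.841, we reject the null hypothesis — the data do not fit the 1:1 ratio.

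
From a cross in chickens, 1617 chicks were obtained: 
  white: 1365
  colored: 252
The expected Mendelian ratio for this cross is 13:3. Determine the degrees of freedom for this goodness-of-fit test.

A goodness-of-fit test with 2 phenotype classes has df = 2 − 1 = 1.

1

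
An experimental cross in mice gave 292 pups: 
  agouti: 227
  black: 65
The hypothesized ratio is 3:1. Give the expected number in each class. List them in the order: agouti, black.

Expected counts for N = 292 under a 3:1 ratio (total parts = 4):
  agouti: 292 × 3/4 = 219
  black: 292 × 1/4 = 73

219, 73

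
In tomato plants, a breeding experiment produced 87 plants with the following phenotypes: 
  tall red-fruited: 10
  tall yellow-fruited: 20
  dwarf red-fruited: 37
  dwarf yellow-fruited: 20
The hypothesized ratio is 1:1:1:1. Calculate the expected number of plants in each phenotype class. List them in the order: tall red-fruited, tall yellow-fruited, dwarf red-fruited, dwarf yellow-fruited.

Under the 1:1:1:1 hypothesis (Σ ratio = 4, N = 87):
  tall red-fruited: 87 × 1/4 = 21.75
  tall yellow-fruited: 87 × 1/4 = 21.75
  dwarf red-fruited: 87 × 1/4 = 21.75
  dwarf yellow-fruited: 87 × 1/4 = 21.75

21.75, 21.75, 21.75, 21.75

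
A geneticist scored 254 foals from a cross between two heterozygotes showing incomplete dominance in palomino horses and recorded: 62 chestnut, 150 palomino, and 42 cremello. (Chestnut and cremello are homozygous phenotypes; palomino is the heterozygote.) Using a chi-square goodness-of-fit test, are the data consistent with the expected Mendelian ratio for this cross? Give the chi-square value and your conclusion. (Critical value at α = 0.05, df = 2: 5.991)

With incomplete dominance, a heterozygote × heterozygote cross gives a 1:2:1 phenotypic ratio.
Under the 1:2:1 hypothesis (Σ ratio = 4, N = 254):
  chestnut: 254 × 1/4 = 63.5
  palomino: 254 × 2/4 = 127
  cremello: 254 × 1/4 = 63.5
χ² = Σ (O − E)² / E
  chestnut: (62 − 63.5)² / 63.5 = 0.0354
  palomino: (150 − 127)² / 127 = 4.1654
  cremello: (42 − 63.5)² / 63.5 = 7.2795
χ² = 0.0354 + 4.1654 + 7.2795 = 11.4803 ≈ 11.480
Degrees of freedom = 3 − 1 = 2; critical value at α = 0.05 is 5.991.
Since 11.480 > 5.991, we reject the null hypothesis — the data do not fit the 1:2:1 ratio.

11.480; not consistent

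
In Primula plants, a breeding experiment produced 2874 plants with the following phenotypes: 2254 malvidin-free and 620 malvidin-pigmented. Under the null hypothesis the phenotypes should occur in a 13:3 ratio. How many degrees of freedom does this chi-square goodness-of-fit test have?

A goodness-of-fit test with 2 phenotype classes has df = 2 − 1 = 1.

1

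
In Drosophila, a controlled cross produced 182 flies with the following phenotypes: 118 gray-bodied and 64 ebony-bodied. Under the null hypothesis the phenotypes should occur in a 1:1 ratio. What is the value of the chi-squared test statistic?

The 1:1 ratio has 2 parts, so with N = 182 the expected counts are:
  gray-bodied: 182 × 1/2 = 91
  ebony-bodied: 182 × 1/2 = 91
χ² = Σ (O − E)² / E
  gray-bodied: (118 − 91)² / 91 = 8.0110
  ebony-bodied: (64 − 91)² / 91 = 8.0110
χ² = 8.0110 + 8.0110 = 16.022

16.022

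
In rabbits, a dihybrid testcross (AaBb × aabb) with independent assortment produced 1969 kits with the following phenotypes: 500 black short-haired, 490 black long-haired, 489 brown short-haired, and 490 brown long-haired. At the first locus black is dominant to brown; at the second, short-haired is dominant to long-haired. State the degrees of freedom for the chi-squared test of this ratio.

A dihybrid testcross with independent assortment gives a 1:1:1:1 ratio.
A goodness-of-fit test with 4 phenotype classes has df = 4 − 1 = 3.

3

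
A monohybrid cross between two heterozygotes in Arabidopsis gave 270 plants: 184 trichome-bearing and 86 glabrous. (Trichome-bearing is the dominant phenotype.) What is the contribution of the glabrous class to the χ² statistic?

For a monohybrid cross between heterozygotes with complete dominance, the expected phenotypic ratio is 3:1.
Expected counts for N = 270 under a 3:1 ratio (total parts = 4):
  trichome-bearing: 270 × 3/4 = 202.5
  glabrous: 270 × 1/4 = 67.5
Contribution of glabrous: (86 − 67.5)² / 67.5 = 5.0704

5.070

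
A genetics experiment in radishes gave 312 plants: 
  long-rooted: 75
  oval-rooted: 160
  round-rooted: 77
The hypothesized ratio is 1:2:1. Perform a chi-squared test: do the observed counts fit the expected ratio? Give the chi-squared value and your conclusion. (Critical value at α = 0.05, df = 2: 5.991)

Expected counts for N = 312 under a 1:2:1 ratio (total parts = 4):
  long-rooted: 312 × 1/4 = 78
  oval-rooted: 312 × 2/4 = 156
  round-rooted: 312 × 1/4 = 78
χ² = Σ (O − E)² / E
  long-rooted: (75 − 78)² / 78 = 0.1154
  oval-rooted: (160 − 156)² / 156 = 0.1026
  round-rooted: (77 − 78)² / 78 = 0.0128
χ² = 0.1154 + 0.1026 + 0.0128 = 0.2308 ≈ 0.231
Degrees of freedom = 3 − 1 = 2; critical value at α = 0.05 is 5.991.
Since 0.231 < 5.991, we fail to reject the null hypothesis — the data are consistent with the 1:2:1 ratio.

0.231; consistent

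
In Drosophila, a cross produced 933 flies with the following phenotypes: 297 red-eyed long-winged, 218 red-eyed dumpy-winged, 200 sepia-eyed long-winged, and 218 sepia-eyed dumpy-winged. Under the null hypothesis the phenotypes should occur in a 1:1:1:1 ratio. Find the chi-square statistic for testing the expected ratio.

The 1:1:1:1 ratio has 4 parts, so with N = 933 the expected counts are:
  red-eyed long-winged: 933 × 1/4 = 233.25
  red-eyed dumpy-winged: 933 × 1/4 = 233.25
  sepia-eyed long-winged: 933 × 1/4 = 233.25
  sepia-eyed dumpy-winged: 933 × 1/4 = 233.25
χ² = Σ (O − E)² / E
  red-eyed long-winged: (297 − 233.25)² / 233.25 = 17.4236
  red-eyed dumpy-winged: (218 − 233.25)² / 233.25 = 0.9971
  sepia-eyed long-winged: (200 − 233.25)² / 233.25 = 4.7398
  sepia-eyed dumpy-winged: (218 − 233.25)² / 233.25 = 0.9971
χ² = 17.4236 + 0.9971 + 4.7398 + 0.9971 = 24.1576 ≈ 24.158

24.158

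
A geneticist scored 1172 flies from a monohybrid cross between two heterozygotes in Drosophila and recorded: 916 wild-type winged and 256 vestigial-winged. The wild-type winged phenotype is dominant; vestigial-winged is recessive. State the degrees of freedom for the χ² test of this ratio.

For a monohybrid cross between heterozygotes with complete dominance, the expected phenotypic ratio is 3:1.
A goodness-of-fit test with 2 phenotype classes has df = 2 − 1 = 1.

1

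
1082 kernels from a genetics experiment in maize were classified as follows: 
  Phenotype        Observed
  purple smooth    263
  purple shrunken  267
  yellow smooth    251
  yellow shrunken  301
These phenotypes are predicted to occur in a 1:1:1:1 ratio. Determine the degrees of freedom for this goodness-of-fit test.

3

A goodness-of-fit test with 4 phenotype classes has df = 4 − 1 = 3.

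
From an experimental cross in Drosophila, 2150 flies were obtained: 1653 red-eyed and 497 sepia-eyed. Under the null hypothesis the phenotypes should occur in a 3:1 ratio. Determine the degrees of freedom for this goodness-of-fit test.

1

A goodness-of-fit test with 2 phenotype classes has df = 2 − 1 = 1.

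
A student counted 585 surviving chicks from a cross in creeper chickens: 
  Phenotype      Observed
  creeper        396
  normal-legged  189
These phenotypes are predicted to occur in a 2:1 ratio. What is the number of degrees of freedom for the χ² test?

1

A goodness-of-fit test with 2 phenotype classes has df = 2 − 1 = 1.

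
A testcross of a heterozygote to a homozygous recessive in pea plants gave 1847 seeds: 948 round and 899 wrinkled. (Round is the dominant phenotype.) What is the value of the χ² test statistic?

1.300

A testcross of a heterozygote (Aa × aa) gives a 1:1 phenotypic ratio.
Under the 1:1 hypothesis (Σ ratio = 2, N = 1847):
  round: 1847 × 1/2 = 923.5
  wrinkled: 1847 × 1/2 = 923.5
χ² = Σ (O − E)² / E
  round: (948 − 923.5)² / 923.5 = 0.6500
  wrinkled: (899 − 923.5)² / 923.5 = 0.6500
χ² = 0.6500 + 0.6500 = 1.300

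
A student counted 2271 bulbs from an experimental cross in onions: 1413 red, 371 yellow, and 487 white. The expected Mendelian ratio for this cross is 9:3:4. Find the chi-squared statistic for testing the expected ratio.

Under the 9:3:4 hypothesis (Σ ratio = 16, N = 2271):
  red: 2271 × 9/16 = 1277.4375
  yellow: 2271 × 3/16 = 425.8125
  white: 2271 × 4/16 = 567.75
χ² = Σ (O − E)² / E
  red: (1413 − 1277.4375)² / 1277.4375 = 14.3860
  yellow: (371 − 425.8125)² / 425.8125 = 7.0557
  white: (487 − 567.75)² / 567.75 = 11.4849
χ² = 14.3860 + 7.0557 + 11.4849 = 32.9266 ≈ 32.927

32.927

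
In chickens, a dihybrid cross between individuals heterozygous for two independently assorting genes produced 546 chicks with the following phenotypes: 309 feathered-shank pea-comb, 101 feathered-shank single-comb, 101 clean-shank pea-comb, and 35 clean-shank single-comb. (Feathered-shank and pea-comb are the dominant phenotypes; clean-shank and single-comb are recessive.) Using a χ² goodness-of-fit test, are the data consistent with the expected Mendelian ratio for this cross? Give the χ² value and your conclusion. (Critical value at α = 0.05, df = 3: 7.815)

A dihybrid F₂ with independent assortment and complete dominance at both loci gives a 9:3:3:1 phenotypic ratio.
Total ratio parts = 16. Expected numbers out of 546:
  feathered-shank pea-comb: 546 × 9/16 = 307.125
  feathered-shank single-comb: 546 × 3/16 = 102.375
  clean-shank pea-comb: 546 × 3/16 = 102.375
  clean-shank single-comb: 546 × 1/16 = 34.125
χ² = Σ (O − E)² / E
  feathered-shank pea-comb: (309 − 307.125)² / 307.125 = 0.0114
  feathered-shank single-comb: (101 − 102.375)² / 102.375 = 0.0185
  clean-shank pea-comb: (101 − 102.375)² / 102.375 = 0.0185
  clean-shank single-comb: (35 − 34.125)² / 34.125 = 0.0224
χ² = 0.0114 + 0.0185 + 0.0185 + 0.0224 = 0.0708 ≈ 0.071
Degrees of freedom = 4 − 1 = 3; critical value at α = 0.05 is 7.815.
Since 0.071 < 7.815, we fail to reject the null hypothesis — the data are consistent with the 9:3:3:1 ratio.

0.071; consistent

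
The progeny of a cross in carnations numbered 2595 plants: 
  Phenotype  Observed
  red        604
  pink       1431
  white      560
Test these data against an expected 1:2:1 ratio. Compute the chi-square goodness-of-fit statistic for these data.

28.964

Expected counts for N = 2595 under a 1:2:1 ratio (total parts = 4):
  red: 2595 × 1/4 = 648.75
  pink: 2595 × 2/4 = 1297.5
  white: 2595 × 1/4 = 648.75
χ² = Σ (O − E)² / E
  red: (604 − 648.75)² / 648.75 = 3.0868
  pink: (1431 − 1297.5)² / 1297.5 = 13.7358
  white: (560 − 648.75)² / 648.75 = 12.1411
χ² = 3.0868 + 13.7358 + 12.1411 = 28.9637 ≈ 28.964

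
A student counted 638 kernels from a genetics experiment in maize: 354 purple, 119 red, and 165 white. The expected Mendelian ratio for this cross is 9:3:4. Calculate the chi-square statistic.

Total ratio parts = 16. Expected numbers out of 638:
  purple: 638 × 9/16 = 358.875
  red: 638 × 3/16 = 119.625
  white: 638 × 4/16 = 159.5
χ² = Σ (O − E)² / E
  purple: (354 − 358.875)² / 358.875 = 0.0662
  red: (119 − 119.625)² / 119.625 = 0.0033
  white: (165 − 159.5)² / 159.5 = 0.1897
χ² = 0.0662 + 0.0033 + 0.1897 = 0.2592 ≈ 0.259

0.259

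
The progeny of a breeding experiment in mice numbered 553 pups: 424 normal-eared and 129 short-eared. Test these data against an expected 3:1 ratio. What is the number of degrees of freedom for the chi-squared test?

1

A goodness-of-fit test with 2 phenotype classes has df = 2 − 1 = 1.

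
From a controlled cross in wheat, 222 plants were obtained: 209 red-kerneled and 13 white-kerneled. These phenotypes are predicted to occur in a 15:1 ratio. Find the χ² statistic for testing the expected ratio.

0.059

The 15:1 ratio has 16 parts, so with N = 222 the expected counts are:
  red-kerneled: 222 × 15/16 = 208.125
  white-kerneled: 222 × 1/16 = 13.875
χ² = Σ (O − E)² / E
  red-kerneled: (209 − 208.125)² / 208.125 = 0.0037
  white-kerneled: (13 − 13.875)² / 13.875 = 0.0552
χ² = 0.0037 + 0.0552 = 0.0589 ≈ 0.059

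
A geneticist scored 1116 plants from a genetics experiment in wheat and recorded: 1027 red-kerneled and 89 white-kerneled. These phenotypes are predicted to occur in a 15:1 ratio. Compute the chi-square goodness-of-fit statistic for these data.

5.667

Total ratio parts = 16. Expected numbers out of 1116:
  red-kerneled: 1116 × 15/16 = 1046.25
  white-kerneled: 1116 × 1/16 = 69.75
χ² = Σ (O − E)² / E
  red-kerneled: (1027 − 1046.25)² / 1046.25 = 0.3542
  white-kerneled: (89 − 69.75)² / 69.75 = 5.3127
χ² = 0.3542 + 5.3127 = 5.6669 ≈ 5.667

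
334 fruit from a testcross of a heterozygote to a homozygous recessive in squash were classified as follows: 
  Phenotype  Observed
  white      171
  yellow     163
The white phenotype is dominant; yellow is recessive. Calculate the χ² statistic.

A testcross of a heterozygote (Aa × aa) gives a 1:1 phenotypic ratio.
Total ratio parts = 2. Expected numbers out of 334:
  white: 334 × 1/2 = 167
  yellow: 334 × 1/2 = 167
χ² = Σ (O − E)² / E
  white: (171 − 167)² / 167 = 0.0958
  yellow: (163 − 167)² / 167 = 0.0958
χ² = 0.0958 + 0.0958 = 0.1916 ≈ 0.192

0.192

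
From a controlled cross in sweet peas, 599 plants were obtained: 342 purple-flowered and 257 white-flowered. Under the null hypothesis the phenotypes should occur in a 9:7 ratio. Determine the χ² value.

Expected counts for N = 599 under a 9:7 ratio (total parts = 16):
  purple-flowered: 599 × 9/16 = 336.9375
  white-flowered: 599 × 7/16 = 262.0625
χ² = Σ (O − E)² / E
  purple-flowered: (342 − 336.9375)² / 336.9375 = 0.0761
  white-flowered: (257 − 262.0625)² / 262.0625 = 0.0978
χ² = 0.0761 + 0.0978 = 0.1739 ≈ 0.174

0.174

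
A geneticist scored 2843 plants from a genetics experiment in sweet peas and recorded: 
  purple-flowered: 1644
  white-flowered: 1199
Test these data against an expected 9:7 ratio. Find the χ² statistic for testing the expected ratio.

2.870

Under the 9:7 hypothesis (Σ ratio = 16, N = 2843):
  purple-flowered: 2843 × 9/16 = 1599.1875
  white-flowered: 2843 × 7/16 = 1243.8125
χ² = Σ (O − E)² / E
  purple-flowered: (1644 − 1599.1875)² / 1599.1875 = 1.2557
  white-flowered: (1199 − 1243.8125)² / 1243.8125 = 1.6145
χ² = 1.2557 + 1.6145 = 2.8702 ≈ 2.870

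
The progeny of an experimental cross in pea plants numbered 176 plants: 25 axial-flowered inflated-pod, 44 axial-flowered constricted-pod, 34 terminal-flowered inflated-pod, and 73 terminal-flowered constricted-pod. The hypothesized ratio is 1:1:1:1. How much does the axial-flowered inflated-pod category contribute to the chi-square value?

The 1:1:1:1 ratio has 4 parts, so with N = 176 the expected counts are:
  axial-flowered inflated-pod: 176 × 1/4 = 44
  axial-flowered constricted-pod: 176 × 1/4 = 44
  terminal-flowered inflated-pod: 176 × 1/4 = 44
  terminal-flowered constricted-pod: 176 × 1/4 = 44
Contribution of axial-flowered inflated-pod: (25 − 44)² / 44 = 8.2045

8.205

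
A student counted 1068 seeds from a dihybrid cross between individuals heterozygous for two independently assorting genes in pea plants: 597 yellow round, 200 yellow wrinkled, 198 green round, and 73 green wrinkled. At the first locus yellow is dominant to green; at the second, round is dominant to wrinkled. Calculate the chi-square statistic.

A dihybrid F₂ with independent assortment and complete dominance at both loci gives a 9:3:3:1 phenotypic ratio.
Expected counts for N = 1068 under a 9:3:3:1 ratio (total parts = 16):
  yellow round: 1068 × 9/16 = 600.75
  yellow wrinkled: 1068 × 3/16 = 200.25
  green round: 1068 × 3/16 = 200.25
  green wrinkled: 1068 × 1/16 = 66.75
χ² = Σ (O − E)² / E
  yellow round: (597 − 600.75)² / 600.75 = 0.0234
  yellow wrinkled: (200 − 200.25)² / 200.25 = 0.0003
  green round: (198 − 200.25)² / 200.25 = 0.0253
  green wrinkled: (73 − 66.75)² / 66.75 = 0.5852
χ² = 0.0234 + 0.0003 + 0.0253 + 0.5852 = 0.6342 ≈ 0.634

0.634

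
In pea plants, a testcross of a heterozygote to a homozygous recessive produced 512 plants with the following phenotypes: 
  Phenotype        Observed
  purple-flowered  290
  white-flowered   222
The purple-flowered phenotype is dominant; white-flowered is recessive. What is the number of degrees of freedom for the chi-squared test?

A testcross of a heterozygote (Aa × aa) gives a 1:1 phenotypic ratio.
A goodness-of-fit test with 2 phenotype classes has df = 2 − 1 = 1.

1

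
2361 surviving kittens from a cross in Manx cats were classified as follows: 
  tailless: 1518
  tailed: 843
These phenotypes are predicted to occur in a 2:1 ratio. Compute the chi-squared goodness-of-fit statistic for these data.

5.977

Under the 2:1 hypothesis (Σ ratio = 3, N = 2361):
  tailless: 2361 × 2/3 = 1574
  tailed: 2361 × 1/3 = 787
χ² = Σ (O − E)² / E
  tailless: (1518 − 1574)² / 1574 = 1.9924
  tailed: (843 − 787)² / 787 = 3.9848
χ² = 1.9924 + 3.9848 = 5.9772 ≈ 5.977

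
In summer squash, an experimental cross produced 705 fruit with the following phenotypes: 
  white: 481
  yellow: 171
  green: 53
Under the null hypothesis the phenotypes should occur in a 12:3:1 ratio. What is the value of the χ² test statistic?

Under the 12:3:1 hypothesis (Σ ratio = 16, N = 705):
  white: 705 × 12/16 = 528.75
  yellow: 705 × 3/16 = 132.1875
  green: 705 × 1/16 = 44.0625
χ² = Σ (O − E)² / E
  white: (481 − 528.75)² / 528.75 = 4.3122
  yellow: (171 − 132.1875)² / 132.1875 = 11.3960
  green: (53 − 44.0625)² / 44.0625 = 1.8129
χ² = 4.3122 + 11.3960 + 1.8129 = 17.5211 ≈ 17.521

17.521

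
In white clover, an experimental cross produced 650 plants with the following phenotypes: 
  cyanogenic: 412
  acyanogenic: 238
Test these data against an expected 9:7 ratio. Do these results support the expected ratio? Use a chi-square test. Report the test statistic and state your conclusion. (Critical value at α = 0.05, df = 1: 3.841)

Expected counts for N = 650 under a 9:7 ratio (total parts = 16):
  cyanogenic: 650 × 9/16 = 365.625
  acyanogenic: 650 × 7/16 = 284.375
χ² = Σ (O − E)² / E
  cyanogenic: (412 − 365.625)² / 365.625 = 5.8821
  acyanogenic: (238 − 284.375)² / 284.375 = 7.5627
χ² = 5.8821 + 7.5627 = 13.4448 ≈ 13.445
Degrees of freedom = 2 − 1 = 1; critical value at α = 0.05 is 3.841.
Since 13.445 > 3.841, we reject the null hypothesis — the data do not fit the 9:7 ratio.

13.445; not consistent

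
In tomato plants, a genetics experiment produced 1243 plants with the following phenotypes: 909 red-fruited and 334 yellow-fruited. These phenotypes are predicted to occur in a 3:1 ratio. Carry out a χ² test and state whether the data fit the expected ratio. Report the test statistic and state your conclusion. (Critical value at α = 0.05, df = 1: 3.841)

Under the 3:1 hypothesis (Σ ratio = 4, N = 1243):
  red-fruited: 1243 × 3/4 = 932.25
  yellow-fruited: 1243 × 1/4 = 310.75
χ² = Σ (O − E)² / E
  red-fruited: (909 − 932.25)² / 932.25 = 0.5798
  yellow-fruited: (334 − 310.75)² / 310.75 = 1.7395
χ² = 0.5798 + 1.7395 = 2.3193 ≈ 2.319
Degrees of freedom = 2 − 1 = 1; critical value at α = 0.05 is 3.841.
Since 2.319 < 3.841, we fail to reject the null hypothesis — the data are consistent with the 3:1 ratio.

2.319; consistent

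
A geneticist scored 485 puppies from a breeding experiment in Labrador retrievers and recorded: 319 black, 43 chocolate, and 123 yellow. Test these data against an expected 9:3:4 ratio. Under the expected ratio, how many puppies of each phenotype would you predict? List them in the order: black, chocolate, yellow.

272.8125, 90.9375, 121.25

The 9:3:4 ratio has 16 parts, so with N = 485 the expected counts are:
  black: 485 × 9/16 = 272.8125
  chocolate: 485 × 3/16 = 90.9375
  yellow: 485 × 4/16 = 121.25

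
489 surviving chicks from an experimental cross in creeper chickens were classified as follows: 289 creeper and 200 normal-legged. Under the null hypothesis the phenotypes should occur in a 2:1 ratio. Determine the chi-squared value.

The 2:1 ratio has 3 parts, so with N = 489 the expected counts are:
  creeper: 489 × 2/3 = 326
  normal-legged: 489 × 1/3 = 163
χ² = Σ (O − E)² / E
  creeper: (289 − 326)² / 326 = 4.1994
  normal-legged: (200 − 163)² / 163 = 8.3988
χ² = 4.1994 + 8.3988 = 12.5982 ≈ 12.598

12.598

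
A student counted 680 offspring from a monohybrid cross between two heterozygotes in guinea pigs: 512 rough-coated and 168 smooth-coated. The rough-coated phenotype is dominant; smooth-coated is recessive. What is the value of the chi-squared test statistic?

0.031

For a monohybrid cross between heterozygotes with complete dominance, the expected phenotypic ratio is 3:1.
Expected counts for N = 680 under a 3:1 ratio (total parts = 4):
  rough-coated: 680 × 3/4 = 510
  smooth-coated: 680 × 1/4 = 170
χ² = Σ (O − E)² / E
  rough-coated: (512 − 510)² / 510 = 0.0078
  smooth-coated: (168 − 170)² / 170 = 0.0235
χ² = 0.0078 + 0.0235 = 0.0313 ≈ 0.031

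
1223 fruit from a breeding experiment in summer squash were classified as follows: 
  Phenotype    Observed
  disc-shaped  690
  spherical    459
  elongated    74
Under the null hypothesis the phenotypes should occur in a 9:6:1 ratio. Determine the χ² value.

0.084

Expected counts for N = 1223 under a 9:6:1 ratio (total parts = 16):
  disc-shaped: 1223 × 9/16 = 687.9375
  spherical: 1223 × 6/16 = 458.625
  elongated: 1223 × 1/16 = 76.4375
χ² = Σ (O − E)² / E
  disc-shaped: (690 − 687.9375)² / 687.9375 = 0.0062
  spherical: (459 − 458.625)² / 458.625 = 0.0003
  elongated: (74 − 76.4375)² / 76.4375 = 0.0777
χ² = 0.0062 + 0.0003 + 0.0777 = 0.0842 ≈ 0.084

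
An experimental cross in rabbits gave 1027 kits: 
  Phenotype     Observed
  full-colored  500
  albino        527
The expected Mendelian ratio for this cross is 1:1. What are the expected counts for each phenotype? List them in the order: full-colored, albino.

513.5, 513.5

Expected counts for N = 1027 under a 1:1 ratio (total parts = 2):
  full-colored: 1027 × 1/2 = 513.5
  albino: 1027 × 1/2 = 513.5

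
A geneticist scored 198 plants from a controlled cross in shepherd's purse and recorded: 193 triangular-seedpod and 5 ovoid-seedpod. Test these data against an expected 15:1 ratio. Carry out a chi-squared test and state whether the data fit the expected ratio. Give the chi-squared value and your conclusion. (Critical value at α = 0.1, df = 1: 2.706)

The 15:1 ratio has 16 parts, so with N = 198 the expected counts are:
  triangular-seedpod: 198 × 15/16 = 185.625
  ovoid-seedpod: 198 × 1/16 = 12.375
χ² = Σ (O − E)² / E
  triangular-seedpod: (193 − 185.625)² / 185.625 = 0.2930
  ovoid-seedpod: (5 − 12.375)² / 12.375 = 4.3952
χ² = 0.2930 + 4.3952 = 4.6882 ≈ 4.688
Degrees of freedom = 2 − 1 = 1; critical value at α = 0.1 is 2.706.
Since 4.688 > 2.706, we reject the null hypothesis — the data do not fit the 15:1 ratio.

4.688; not consistent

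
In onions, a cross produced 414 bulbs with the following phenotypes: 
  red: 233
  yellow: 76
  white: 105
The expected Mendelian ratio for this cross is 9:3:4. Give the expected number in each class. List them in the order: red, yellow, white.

Expected counts for N = 414 under a 9:3:4 ratio (total parts = 16):
  red: 414 × 9/16 = 232.875
  yellow: 414 × 3/16 = 77.625
  white: 414 × 4/16 = 103.5

232.875, 77.625, 103.5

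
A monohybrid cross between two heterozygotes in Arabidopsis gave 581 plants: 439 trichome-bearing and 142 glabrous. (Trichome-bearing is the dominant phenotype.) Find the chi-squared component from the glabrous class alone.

For a monohybrid cross between heterozygotes with complete dominance, the expected phenotypic ratio is 3:1.
Expected counts for N = 581 under a 3:1 ratio (total parts = 4):
  trichome-bearing: 581 × 3/4 = 435.75
  glabrous: 581 × 1/4 = 145.25
Contribution of glabrous: (142 − 145.25)² / 145.25 = 0.0727

0.073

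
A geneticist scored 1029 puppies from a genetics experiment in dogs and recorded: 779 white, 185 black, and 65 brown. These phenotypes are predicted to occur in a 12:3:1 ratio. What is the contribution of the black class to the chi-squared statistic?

0.327

Under the 12:3:1 hypothesis (Σ ratio = 16, N = 1029):
  white: 1029 × 12/16 = 771.75
  black: 1029 × 3/16 = 192.9375
  brown: 1029 × 1/16 = 64.3125
Contribution of black: (185 − 192.9375)² / 192.9375 = 0.3266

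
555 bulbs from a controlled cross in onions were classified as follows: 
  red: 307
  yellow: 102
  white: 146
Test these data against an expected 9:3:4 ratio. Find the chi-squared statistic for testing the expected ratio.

Under the 9:3:4 hypothesis (Σ ratio = 16, N = 555):
  red: 555 × 9/16 = 312.1875
  yellow: 555 × 3/16 = 104.0625
  white: 555 × 4/16 = 138.75
χ² = Σ (O − E)² / E
  red: (307 − 312.1875)² / 312.1875 = 0.0862
  yellow: (102 − 104.0625)² / 104.0625 = 0.0409
  white: (146 − 138.75)² / 138.75 = 0.3788
χ² = 0.0862 + 0.0409 + 0.3788 = 0.5059 ≈ 0.506

0.506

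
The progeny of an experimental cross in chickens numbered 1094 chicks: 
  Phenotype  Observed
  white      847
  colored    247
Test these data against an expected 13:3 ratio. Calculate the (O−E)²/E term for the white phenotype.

1.973

Expected counts for N = 1094 under a 13:3 ratio (total parts = 16):
  white: 1094 × 13/16 = 888.875
  colored: 1094 × 3/16 = 205.125
Contribution of white: (847 − 888.875)² / 888.875 = 1.9727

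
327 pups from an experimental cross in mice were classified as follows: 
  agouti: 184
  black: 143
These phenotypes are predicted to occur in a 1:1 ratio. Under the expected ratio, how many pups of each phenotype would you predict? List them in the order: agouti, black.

Expected counts for N = 327 under a 1:1 ratio (total parts = 2):
  agouti: 327 × 1/2 = 163.5
  black: 327 × 1/2 = 163.5

163.5, 163.5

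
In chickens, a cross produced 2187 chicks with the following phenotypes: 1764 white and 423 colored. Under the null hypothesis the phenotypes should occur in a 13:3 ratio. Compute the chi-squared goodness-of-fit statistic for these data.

Total ratio parts = 16. Expected numbers out of 2187:
  white: 2187 × 13/16 = 1776.9375
  colored: 2187 × 3/16 = 410.0625
χ² = Σ (O − E)² / E
  white: (1764 − 1776.9375)² / 1776.9375 = 0.0942
  colored: (423 − 410.0625)² / 410.0625 = 0.4082
χ² = 0.0942 + 0.4082 = 0.5024 ≈ 0.502

0.502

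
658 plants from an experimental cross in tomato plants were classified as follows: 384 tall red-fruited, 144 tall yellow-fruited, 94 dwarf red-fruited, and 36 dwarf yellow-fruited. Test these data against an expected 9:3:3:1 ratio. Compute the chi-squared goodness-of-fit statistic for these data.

11.601

Under the 9:3:3:1 hypothesis (Σ ratio = 16, N = 658):
  tall red-fruited: 658 × 9/16 = 370.125
  tall yellow-fruited: 658 × 3/16 = 123.375
  dwarf red-fruited: 658 × 3/16 = 123.375
  dwarf yellow-fruited: 658 × 1/16 = 41.125
χ² = Σ (O − E)² / E
  tall red-fruited: (384 − 370.125)² / 370.125 = 0.5201
  tall yellow-fruited: (144 − 123.375)² / 123.375 = 3.4479
  dwarf red-fruited: (94 − 123.375)² / 123.375 = 6.9940
  dwarf yellow-fruited: (36 − 41.125)² / 41.125 = 0.6387
χ² = 0.5201 + 3.4479 + 6.9940 + 0.6387 = 11.6007 ≈ 11.601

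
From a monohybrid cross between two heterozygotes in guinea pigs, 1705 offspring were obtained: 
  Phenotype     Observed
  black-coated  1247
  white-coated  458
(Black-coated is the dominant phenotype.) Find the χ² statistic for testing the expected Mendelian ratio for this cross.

For a monohybrid cross between heterozygotes with complete dominance, the expected phenotypic ratio is 3:1.
The 3:1 ratio has 4 parts, so with N = 1705 the expected counts are:
  black-coated: 1705 × 3/4 = 1278.75
  white-coated: 1705 × 1/4 = 426.25
χ² = Σ (O − E)² / E
  black-coated: (1247 − 1278.75)² / 1278.75 = 0.7883
  white-coated: (458 − 426.25)² / 426.25 = 2.3650
χ² = 0.7883 + 2.3650 = 3.1533 ≈ 3.153

3.153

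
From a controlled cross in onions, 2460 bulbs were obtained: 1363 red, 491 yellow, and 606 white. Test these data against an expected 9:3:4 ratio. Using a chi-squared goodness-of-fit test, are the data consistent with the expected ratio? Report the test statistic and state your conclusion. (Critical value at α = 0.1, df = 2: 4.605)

Total ratio parts = 16. Expected numbers out of 2460:
  red: 2460 × 9/16 = 1383.75
  yellow: 2460 × 3/16 = 461.25
  white: 2460 × 4/16 = 615
χ² = Σ (O − E)² / E
  red: (1363 − 1383.75)² / 1383.75 = 0.3112
  yellow: (491 − 461.25)² / 461.25 = 1.9188
  white: (606 − 615)² / 615 = 0.1317
χ² = 0.3112 + 1.9188 + 0.1317 = 2.3617 ≈ 2.362
Degrees of freedom = 3 − 1 = 2; critical value at α = 0.1 is 4.605.
Since 2.362 < 4.605, we fail to reject the null hypothesis — the data are consistent with the 9:3:4 ratio.

2.362; consistent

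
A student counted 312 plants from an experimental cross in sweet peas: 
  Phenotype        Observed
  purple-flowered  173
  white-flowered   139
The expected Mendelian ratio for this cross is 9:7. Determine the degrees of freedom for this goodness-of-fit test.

A goodness-of-fit test with 2 phenotype classes has df = 2 − 1 = 1.

1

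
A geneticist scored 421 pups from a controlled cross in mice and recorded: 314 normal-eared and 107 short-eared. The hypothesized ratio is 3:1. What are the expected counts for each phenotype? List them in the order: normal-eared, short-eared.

315.75, 105.25

Expected counts for N = 421 under a 3:1 ratio (total parts = 4):
  normal-eared: 421 × 3/4 = 315.75
  short-eared: 421 × 1/4 = 105.25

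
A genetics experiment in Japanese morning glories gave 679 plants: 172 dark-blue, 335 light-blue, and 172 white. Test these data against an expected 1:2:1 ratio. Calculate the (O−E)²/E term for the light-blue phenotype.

0.060

The 1:2:1 ratio has 4 parts, so with N = 679 the expected counts are:
  dark-blue: 679 × 1/4 = 169.75
  light-blue: 679 × 2/4 = 339.5
  white: 679 × 1/4 = 169.75
Contribution of light-blue: (335 − 339.5)² / 339.5 = 0.0596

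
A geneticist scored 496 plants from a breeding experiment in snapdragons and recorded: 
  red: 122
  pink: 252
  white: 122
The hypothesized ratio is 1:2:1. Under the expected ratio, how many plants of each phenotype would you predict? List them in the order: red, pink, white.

124, 248, 124

The 1:2:1 ratio has 4 parts, so with N = 496 the expected counts are:
  red: 496 × 1/4 = 124
  pink: 496 × 2/4 = 248
  white: 496 × 1/4 = 124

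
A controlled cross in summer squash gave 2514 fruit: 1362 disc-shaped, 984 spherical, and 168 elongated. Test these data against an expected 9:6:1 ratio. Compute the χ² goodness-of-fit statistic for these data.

4.479

Total ratio parts = 16. Expected numbers out of 2514:
  disc-shaped: 2514 × 9/16 = 1414.125
  spherical: 2514 × 6/16 = 942.75
  elongated: 2514 × 1/16 = 157.125
χ² = Σ (O − E)² / E
  disc-shaped: (1362 − 1414.125)² / 1414.125 = 1.9213
  spherical: (984 − 942.75)² / 942.75 = 1.8049
  elongated: (168 − 157.125)² / 157.125 = 0.7527
χ² = 1.9213 + 1.8049 + 0.7527 = 4.4789 ≈ 4.479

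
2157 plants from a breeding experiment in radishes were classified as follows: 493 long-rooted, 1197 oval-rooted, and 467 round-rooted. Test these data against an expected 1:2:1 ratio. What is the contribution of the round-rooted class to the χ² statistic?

9.680

Expected counts for N = 2157 under a 1:2:1 ratio (total parts = 4):
  long-rooted: 2157 × 1/4 = 539.25
  oval-rooted: 2157 × 2/4 = 1078.5
  round-rooted: 2157 × 1/4 = 539.25
Contribution of round-rooted: (467 − 539.25)² / 539.25 = 9.6802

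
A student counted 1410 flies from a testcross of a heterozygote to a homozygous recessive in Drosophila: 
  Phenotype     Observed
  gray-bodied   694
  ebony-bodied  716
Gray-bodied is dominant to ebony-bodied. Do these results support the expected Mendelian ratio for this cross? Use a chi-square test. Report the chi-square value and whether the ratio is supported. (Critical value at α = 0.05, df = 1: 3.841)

0.343; consistent

A testcross of a heterozygote (Aa × aa) gives a 1:1 phenotypic ratio.
The 1:1 ratio has 2 parts, so with N = 1410 the expected counts are:
  gray-bodied: 1410 × 1/2 = 705
  ebony-bodied: 1410 × 1/2 = 705
χ² = Σ (O − E)² / E
  gray-bodied: (694 − 705)² / 705 = 0.1716
  ebony-bodied: (716 − 705)² / 705 = 0.1716
χ² = 0.1716 + 0.1716 = 0.3432 ≈ 0.343
Degrees of freedom = 2 − 1 = 1; critical value at α = 0.05 is 3.841.
Since 0.343 < 3.841, we fail to reject the null hypothesis — the data are consistent with the 1:1 ratio.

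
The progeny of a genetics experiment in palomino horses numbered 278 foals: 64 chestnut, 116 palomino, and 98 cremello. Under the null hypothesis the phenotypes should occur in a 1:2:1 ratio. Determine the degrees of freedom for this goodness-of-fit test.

A goodness-of-fit test with 3 phenotype classes has df = 3 − 1 = 2.

2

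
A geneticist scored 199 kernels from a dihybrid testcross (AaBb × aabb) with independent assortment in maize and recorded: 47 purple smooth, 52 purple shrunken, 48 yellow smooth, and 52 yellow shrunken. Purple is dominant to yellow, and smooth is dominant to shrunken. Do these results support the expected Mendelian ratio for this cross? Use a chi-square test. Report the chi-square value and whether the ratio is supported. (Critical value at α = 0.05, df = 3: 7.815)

A dihybrid testcross with independent assortment gives a 1:1:1:1 ratio.
The 1:1:1:1 ratio has 4 parts, so with N = 199 the expected counts are:
  purple smooth: 199 × 1/4 = 49.75
  purple shrunken: 199 × 1/4 = 49.75
  yellow smooth: 199 × 1/4 = 49.75
  yellow shrunken: 199 × 1/4 = 49.75
χ² = Σ (O − E)² / E
  purple smooth: (47 − 49.75)² / 49.75 = 0.1520
  purple shrunken: (52 − 49.75)² / 49.75 = 0.1018
  yellow smooth: (48 − 49.75)² / 49.75 = 0.0616
  yellow shrunken: (52 − 49.75)² / 49.75 = 0.1018
χ² = 0.1520 + 0.1018 + 0.0616 + 0.1018 = 0.4172 ≈ 0.417
Degrees of freedom = 4 − 1 = 3; critical value at α = 0.05 is 7.815.
Since 0.417 < 7.815, we fail to reject the null hypothesis — the data are consistent with the 1:1:1:1 ratio.

0.417; consistent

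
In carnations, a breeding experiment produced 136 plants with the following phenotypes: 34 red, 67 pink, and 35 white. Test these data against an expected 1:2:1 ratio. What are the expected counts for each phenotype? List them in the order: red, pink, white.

34, 68, 34

Total ratio parts = 4. Expected numbers out of 136:
  red: 136 × 1/4 = 34
  pink: 136 × 2/4 = 68
  white: 136 × 1/4 = 34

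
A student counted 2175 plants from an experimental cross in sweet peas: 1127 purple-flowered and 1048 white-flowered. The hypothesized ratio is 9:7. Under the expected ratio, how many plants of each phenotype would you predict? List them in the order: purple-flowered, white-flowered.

Expected counts for N = 2175 under a 9:7 ratio (total parts = 16):
  purple-flowered: 2175 × 9/16 = 1223.4375
  white-flowered: 2175 × 7/16 = 951.5625

1223.4375, 951.5625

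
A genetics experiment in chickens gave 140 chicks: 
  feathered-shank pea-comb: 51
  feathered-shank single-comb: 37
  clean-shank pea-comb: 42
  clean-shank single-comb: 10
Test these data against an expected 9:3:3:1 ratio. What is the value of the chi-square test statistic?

23.810

Expected counts for N = 140 under a 9:3:3:1 ratio (total parts = 16):
  feathered-shank pea-comb: 140 × 9/16 = 78.75
  feathered-shank single-comb: 140 × 3/16 = 26.25
  clean-shank pea-comb: 140 × 3/16 = 26.25
  clean-shank single-comb: 140 × 1/16 = 8.75
χ² = Σ (O − E)² / E
  feathered-shank pea-comb: (51 − 78.75)² / 78.75 = 9.7786
  feathered-shank single-comb: (37 − 26.25)² / 26.25 = 4.4024
  clean-shank pea-comb: (42 − 26.25)² / 26.25 = 9.4500
  clean-shank single-comb: (10 − 8.75)² / 8.75 = 0.1786
χ² = 9.7786 + 4.4024 + 9.4500 + 0.1786 = 23.8096 ≈ 23.810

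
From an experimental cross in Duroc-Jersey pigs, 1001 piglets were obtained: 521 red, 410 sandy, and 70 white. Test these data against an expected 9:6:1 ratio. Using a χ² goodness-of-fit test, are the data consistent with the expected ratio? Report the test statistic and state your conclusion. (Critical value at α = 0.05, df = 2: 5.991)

Under the 9:6:1 hypothesis (Σ ratio = 16, N = 1001):
  red: 1001 × 9/16 = 563.0625
  sandy: 1001 × 6/16 = 375.375
  white: 1001 × 1/16 = 62.5625
χ² = Σ (O − E)² / E
  red: (521 − 563.0625)² / 563.0625 = 3.1422
  sandy: (410 − 375.375)² / 375.375 = 3.1938
  white: (70 − 62.5625)² / 62.5625 = 0.8842
χ² = 3.1422 + 3.1938 + 0.8842 = 7.2202 ≈ 7.220
Degrees of freedom = 3 − 1 = 2; critical value at α = 0.05 is 5.991.
Since 7.220 > 5.991, we reject the null hypothesis — the data do not fit the 9:6:1 ratio.

7.220; not consistent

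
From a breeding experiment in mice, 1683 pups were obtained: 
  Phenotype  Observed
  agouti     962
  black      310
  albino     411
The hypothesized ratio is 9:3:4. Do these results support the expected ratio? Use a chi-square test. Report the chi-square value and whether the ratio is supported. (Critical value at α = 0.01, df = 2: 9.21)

0.572; consistent

The 9:3:4 ratio has 16 parts, so with N = 1683 the expected counts are:
  agouti: 1683 × 9/16 = 946.6875
  black: 1683 × 3/16 = 315.5625
  albino: 1683 × 4/16 = 420.75
χ² = Σ (O − E)² / E
  agouti: (962 − 946.6875)² / 946.6875 = 0.2477
  black: (310 − 315.5625)² / 315.5625 = 0.0981
  albino: (411 − 420.75)² / 420.75 = 0.2259
χ² = 0.2477 + 0.0981 + 0.2259 = 0.5717 ≈ 0.572
Degrees of freedom = 3 − 1 = 2; critical value at α = 0.01 is 9.21.
Since 0.572 < 9.21, we fail to reject the null hypothesis — the data are consistent with the 9:3:4 ratio.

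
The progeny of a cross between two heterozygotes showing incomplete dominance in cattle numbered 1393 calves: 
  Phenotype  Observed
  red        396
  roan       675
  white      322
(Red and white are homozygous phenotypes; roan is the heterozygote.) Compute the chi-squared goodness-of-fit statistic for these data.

9.190

With incomplete dominance, a heterozygote × heterozygote cross gives a 1:2:1 phenotypic ratio.
Expected counts for N = 1393 under a 1:2:1 ratio (total parts = 4):
  red: 1393 × 1/4 = 348.25
  roan: 1393 × 2/4 = 696.5
  white: 1393 × 1/4 = 348.25
χ² = Σ (O − E)² / E
  red: (396 − 348.25)² / 348.25 = 6.5472
  roan: (675 − 696.5)² / 696.5 = 0.6637
  white: (322 − 348.25)² / 348.25 = 1.9786
χ² = 6.5472 + 0.6637 + 1.9786 = 9.1895 ≈ 9.190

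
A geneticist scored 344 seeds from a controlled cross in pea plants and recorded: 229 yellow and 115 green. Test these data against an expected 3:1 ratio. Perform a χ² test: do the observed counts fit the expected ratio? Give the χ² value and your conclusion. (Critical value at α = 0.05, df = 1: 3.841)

The 3:1 ratio has 4 parts, so with N = 344 the expected counts are:
  yellow: 344 × 3/4 = 258
  green: 344 × 1/4 = 86
χ² = Σ (O − E)² / E
  yellow: (229 − 258)² / 258 = 3.2597
  green: (115 − 86)² / 86 = 9.7791
χ² = 3.2597 + 9.7791 = 13.0388 ≈ 13.039
Degrees of freedom = 2 − 1 = 1; critical value at α = 0.05 is 3.841.
Since 13.039 > 3.841, we reject the null hypothesis — the data do not fit the 3:1 ratio.

13.039; not consistent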